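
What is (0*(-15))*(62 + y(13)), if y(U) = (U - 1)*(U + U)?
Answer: 0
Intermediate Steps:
y(U) = 2*U*(-1 + U) (y(U) = (-1 + U)*(2*U) = 2*U*(-1 + U))
(0*(-15))*(62 + y(13)) = (0*(-15))*(62 + 2*13*(-1 + 13)) = 0*(62 + 2*13*12) = 0*(62 + 312) = 0*374 = 0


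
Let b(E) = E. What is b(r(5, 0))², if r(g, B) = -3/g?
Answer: 9/25 ≈ 0.36000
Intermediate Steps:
b(r(5, 0))² = (-3/5)² = (-3*⅕)² = (-⅗)² = 9/25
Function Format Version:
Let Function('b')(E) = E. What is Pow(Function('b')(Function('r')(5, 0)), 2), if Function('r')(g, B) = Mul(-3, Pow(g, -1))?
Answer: Rational(9, 25) ≈ 0.36000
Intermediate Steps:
Pow(Function('b')(Function('r')(5, 0)), 2) = Pow(Mul(-3, Pow(5, -1)), 2) = Pow(Mul(-3, Rational(1, 5)), 2) = Pow(Rational(-3, 5), 2) = Rational(9, 25)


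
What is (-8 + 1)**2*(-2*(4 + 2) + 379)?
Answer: 17983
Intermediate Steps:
(-8 + 1)**2*(-2*(4 + 2) + 379) = (-7)**2*(-2*6 + 379) = 49*(-12 + 379) = 49*367 = 17983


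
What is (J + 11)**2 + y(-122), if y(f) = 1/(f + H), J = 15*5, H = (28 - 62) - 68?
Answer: 1656703/224 ≈ 7396.0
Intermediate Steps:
H = -102 (H = -34 - 68 = -102)
J = 75
y(f) = 1/(-102 + f) (y(f) = 1/(f - 102) = 1/(-102 + f))
(J + 11)**2 + y(-122) = (75 + 11)**2 + 1/(-102 - 122) = 86**2 + 1/(-224) = 7396 - 1/224 = 1656703/224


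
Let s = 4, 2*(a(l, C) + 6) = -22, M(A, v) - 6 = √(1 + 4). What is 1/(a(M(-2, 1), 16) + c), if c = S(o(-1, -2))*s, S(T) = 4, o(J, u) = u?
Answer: -1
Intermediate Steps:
M(A, v) = 6 + √5 (M(A, v) = 6 + √(1 + 4) = 6 + √5)
a(l, C) = -17 (a(l, C) = -6 + (½)*(-22) = -6 - 11 = -17)
c = 16 (c = 4*4 = 16)
1/(a(M(-2, 1), 16) + c) = 1/(-17 + 16) = 1/(-1) = -1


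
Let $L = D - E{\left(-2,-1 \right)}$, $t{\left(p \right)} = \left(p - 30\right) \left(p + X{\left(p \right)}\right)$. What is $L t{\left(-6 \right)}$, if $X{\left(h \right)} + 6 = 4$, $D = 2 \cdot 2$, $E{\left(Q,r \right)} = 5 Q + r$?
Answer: $4320$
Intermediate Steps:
$E{\left(Q,r \right)} = r + 5 Q$
$D = 4$
$X{\left(h \right)} = -2$ ($X{\left(h \right)} = -6 + 4 = -2$)
$t{\left(p \right)} = \left(-30 + p\right) \left(-2 + p\right)$ ($t{\left(p \right)} = \left(p - 30\right) \left(p - 2\right) = \left(-30 + p\right) \left(-2 + p\right)$)
$L = 15$ ($L = 4 - \left(-1 + 5 \left(-2\right)\right) = 4 - \left(-1 - 10\right) = 4 - -11 = 4 + 11 = 15$)
$L t{\left(-6 \right)} = 15 \left(60 + \left(-6\right)^{2} - -192\right) = 15 \left(60 + 36 + 192\right) = 15 \cdot 288 = 4320$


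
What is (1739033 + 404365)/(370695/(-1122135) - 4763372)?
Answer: -160345460982/356343120661 ≈ -0.44998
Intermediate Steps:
(1739033 + 404365)/(370695/(-1122135) - 4763372) = 2143398/(370695*(-1/1122135) - 4763372) = 2143398/(-24713/74809 - 4763372) = 2143398/(-356343120661/74809) = 2143398*(-74809/356343120661) = -160345460982/356343120661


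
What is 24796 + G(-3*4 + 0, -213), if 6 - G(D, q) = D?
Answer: 24814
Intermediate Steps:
G(D, q) = 6 - D
24796 + G(-3*4 + 0, -213) = 24796 + (6 - (-3*4 + 0)) = 24796 + (6 - (-12 + 0)) = 24796 + (6 - 1*(-12)) = 24796 + (6 + 12) = 24796 + 18 = 24814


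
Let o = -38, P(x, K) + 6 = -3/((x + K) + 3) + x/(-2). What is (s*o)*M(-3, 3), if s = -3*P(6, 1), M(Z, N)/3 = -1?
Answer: 15903/5 ≈ 3180.6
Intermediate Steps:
M(Z, N) = -3 (M(Z, N) = 3*(-1) = -3)
P(x, K) = -6 - 3/(3 + K + x) - x/2 (P(x, K) = -6 + (-3/((x + K) + 3) + x/(-2)) = -6 + (-3/((K + x) + 3) + x*(-1/2)) = -6 + (-3/(3 + K + x) - x/2) = -6 - 3/(3 + K + x) - x/2)
s = 279/10 (s = -3*(-42 - 1*6**2 - 15*6 - 12*1 - 1*1*6)/(2*(3 + 1 + 6)) = -3*(-42 - 1*36 - 90 - 12 - 6)/(2*10) = -3*(-42 - 36 - 90 - 12 - 6)/(2*10) = -3*(-186)/(2*10) = -3*(-93/10) = 279/10 ≈ 27.900)
(s*o)*M(-3, 3) = ((279/10)*(-38))*(-3) = -5301/5*(-3) = 15903/5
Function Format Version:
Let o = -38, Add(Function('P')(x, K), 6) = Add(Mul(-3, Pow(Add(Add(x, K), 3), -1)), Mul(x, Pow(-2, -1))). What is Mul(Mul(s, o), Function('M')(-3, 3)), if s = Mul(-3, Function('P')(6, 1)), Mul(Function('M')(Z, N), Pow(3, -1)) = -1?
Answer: Rational(15903, 5) ≈ 3180.6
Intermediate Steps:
Function('M')(Z, N) = -3 (Function('M')(Z, N) = Mul(3, -1) = -3)
Function('P')(x, K) = Add(-6, Mul(-3, Pow(Add(3, K, x), -1)), Mul(Rational(-1, 2), x)) (Function('P')(x, K) = Add(-6, Add(Mul(-3, Pow(Add(Add(x, K), 3), -1)), Mul(x, Pow(-2, -1)))) = Add(-6, Add(Mul(-3, Pow(Add(Add(K, x), 3), -1)), Mul(x, Rational(-1, 2)))) = Add(-6, Add(Mul(-3, Pow(Add(3, K, x), -1)), Mul(Rational(-1, 2), x))) = Add(-6, Mul(-3, Pow(Add(3, K, x), -1)), Mul(Rational(-1, 2), x)))
s = Rational(279, 10) (s = Mul(-3, Mul(Rational(1, 2), Pow(Add(3, 1, 6), -1), Add(-42, Mul(-1, Pow(6, 2)), Mul(-15, 6), Mul(-12, 1), Mul(-1, 1, 6)))) = Mul(-3, Mul(Rational(1, 2), Pow(10, -1), Add(-42, Mul(-1, 36), -90, -12, -6))) = Mul(-3, Mul(Rational(1, 2), Rational(1, 10), Add(-42, -36, -90, -12, -6))) = Mul(-3, Mul(Rational(1, 2), Rational(1, 10), -186)) = Mul(-3, Rational(-93, 10)) = Rational(279, 10) ≈ 27.900)
Mul(Mul(s, o), Function('M')(-3, 3)) = Mul(Mul(Rational(279, 10), -38), -3) = Mul(Rational(-5301, 5), -3) = Rational(15903, 5)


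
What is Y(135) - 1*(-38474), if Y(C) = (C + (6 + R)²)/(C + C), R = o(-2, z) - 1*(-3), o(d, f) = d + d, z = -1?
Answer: 1038814/27 ≈ 38475.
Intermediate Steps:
o(d, f) = 2*d
R = -1 (R = 2*(-2) - 1*(-3) = -4 + 3 = -1)
Y(C) = (25 + C)/(2*C) (Y(C) = (C + (6 - 1)²)/(C + C) = (C + 5²)/((2*C)) = (C + 25)*(1/(2*C)) = (25 + C)*(1/(2*C)) = (25 + C)/(2*C))
Y(135) - 1*(-38474) = (½)*(25 + 135)/135 - 1*(-38474) = (½)*(1/135)*160 + 38474 = 16/27 + 38474 = 1038814/27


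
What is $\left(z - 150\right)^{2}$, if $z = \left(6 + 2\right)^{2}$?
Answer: $7396$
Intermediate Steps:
$z = 64$ ($z = 8^{2} = 64$)
$\left(z - 150\right)^{2} = \left(64 - 150\right)^{2} = \left(-86\right)^{2} = 7396$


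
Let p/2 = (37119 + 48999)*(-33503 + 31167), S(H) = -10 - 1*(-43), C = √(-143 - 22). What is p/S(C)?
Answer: -134114432/11 ≈ -1.2192e+7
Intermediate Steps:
C = I*√165 (C = √(-165) = I*√165 ≈ 12.845*I)
S(H) = 33 (S(H) = -10 + 43 = 33)
p = -402343296 (p = 2*((37119 + 48999)*(-33503 + 31167)) = 2*(86118*(-2336)) = 2*(-201171648) = -402343296)
p/S(C) = -402343296/33 = -402343296*1/33 = -134114432/11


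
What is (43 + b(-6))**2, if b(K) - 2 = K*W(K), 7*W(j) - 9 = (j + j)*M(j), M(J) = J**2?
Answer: 8139609/49 ≈ 1.6611e+5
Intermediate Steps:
W(j) = 9/7 + 2*j**3/7 (W(j) = 9/7 + ((j + j)*j**2)/7 = 9/7 + ((2*j)*j**2)/7 = 9/7 + (2*j**3)/7 = 9/7 + 2*j**3/7)
b(K) = 2 + K*(9/7 + 2*K**3/7)
(43 + b(-6))**2 = (43 + (2 + (1/7)*(-6)*(9 + 2*(-6)**3)))**2 = (43 + (2 + (1/7)*(-6)*(9 + 2*(-216))))**2 = (43 + (2 + (1/7)*(-6)*(9 - 432)))**2 = (43 + (2 + (1/7)*(-6)*(-423)))**2 = (43 + (2 + 2538/7))**2 = (43 + 2552/7)**2 = (2853/7)**2 = 8139609/49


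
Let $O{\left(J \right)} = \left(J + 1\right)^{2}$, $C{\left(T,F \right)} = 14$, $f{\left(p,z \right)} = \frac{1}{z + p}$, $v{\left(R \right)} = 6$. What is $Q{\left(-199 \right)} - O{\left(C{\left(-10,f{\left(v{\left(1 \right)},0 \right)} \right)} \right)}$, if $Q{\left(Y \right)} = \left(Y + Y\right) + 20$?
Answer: $-603$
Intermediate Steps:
$Q{\left(Y \right)} = 20 + 2 Y$ ($Q{\left(Y \right)} = 2 Y + 20 = 20 + 2 Y$)
$f{\left(p,z \right)} = \frac{1}{p + z}$
$O{\left(J \right)} = \left(1 + J\right)^{2}$
$Q{\left(-199 \right)} - O{\left(C{\left(-10,f{\left(v{\left(1 \right)},0 \right)} \right)} \right)} = \left(20 + 2 \left(-199\right)\right) - \left(1 + 14\right)^{2} = \left(20 - 398\right) - 15^{2} = -378 - 225 = -603$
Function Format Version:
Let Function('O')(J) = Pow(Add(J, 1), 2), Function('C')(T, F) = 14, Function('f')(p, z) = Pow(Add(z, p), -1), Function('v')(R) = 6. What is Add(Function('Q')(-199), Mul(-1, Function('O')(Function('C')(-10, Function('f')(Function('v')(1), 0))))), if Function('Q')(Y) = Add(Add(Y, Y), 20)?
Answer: -603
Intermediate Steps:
Function('Q')(Y) = Add(20, Mul(2, Y)) (Function('Q')(Y) = Add(Mul(2, Y), 20) = Add(20, Mul(2, Y)))
Function('f')(p, z) = Pow(Add(p, z), -1)
Function('O')(J) = Pow(Add(1, J), 2)
Add(Function('Q')(-199), Mul(-1, Function('O')(Function('C')(-10, Function('f')(Function('v')(1), 0))))) = Add(Add(20, Mul(2, -199)), Mul(-1, Pow(Add(1, 14), 2))) = Add(Add(20, -398), Mul(-1, Pow(15, 2))) = Add(-378, Mul(-1, 225)) = Add(-378, -225) = -603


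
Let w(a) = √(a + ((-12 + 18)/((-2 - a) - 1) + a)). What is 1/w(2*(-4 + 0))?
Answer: -I*√370/74 ≈ -0.25994*I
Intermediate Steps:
w(a) = √(2*a + 6/(-3 - a)) (w(a) = √(a + (6/(-3 - a) + a)) = √(a + (a + 6/(-3 - a))) = √(2*a + 6/(-3 - a)))
1/w(2*(-4 + 0)) = 1/(√(-6/(3 + 2*(-4 + 0)) + 2*(2*(-4 + 0)))) = 1/(√(-6/(3 + 2*(-4)) + 2*(2*(-4)))) = 1/(√(-6/(3 - 8) + 2*(-8))) = 1/(√(-6/(-5) - 16)) = 1/(√(-6*(-⅕) - 16)) = 1/(√(6/5 - 16)) = 1/(√(-74/5)) = 1/(I*√370/5) = -I*√370/74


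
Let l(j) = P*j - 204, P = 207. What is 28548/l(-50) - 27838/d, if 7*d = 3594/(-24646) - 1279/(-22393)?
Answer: 47293353264751117/21529371968 ≈ 2.1967e+6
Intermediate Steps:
l(j) = -204 + 207*j (l(j) = 207*j - 204 = -204 + 207*j)
d = -24479104/1931642573 (d = (3594/(-24646) - 1279/(-22393))/7 = (3594*(-1/24646) - 1279*(-1/22393))/7 = (-1797/12323 + 1279/22393)/7 = (⅐)*(-24479104/275948939) = -24479104/1931642573 ≈ -0.012673)
28548/l(-50) - 27838/d = 28548/(-204 + 207*(-50)) - 27838/(-24479104/1931642573) = 28548/(-204 - 10350) - 27838*(-1931642573/24479104) = 28548/(-10554) + 26886532973587/12239552 = 28548*(-1/10554) + 26886532973587/12239552 = -4758/1759 + 26886532973587/12239552 = 47293353264751117/21529371968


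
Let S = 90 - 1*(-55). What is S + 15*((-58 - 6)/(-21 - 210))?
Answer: 11485/77 ≈ 149.16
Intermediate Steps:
S = 145 (S = 90 + 55 = 145)
S + 15*((-58 - 6)/(-21 - 210)) = 145 + 15*((-58 - 6)/(-21 - 210)) = 145 + 15*(-64/(-231)) = 145 + 15*(-64*(-1/231)) = 145 + 15*(64/231) = 145 + 320/77 = 11485/77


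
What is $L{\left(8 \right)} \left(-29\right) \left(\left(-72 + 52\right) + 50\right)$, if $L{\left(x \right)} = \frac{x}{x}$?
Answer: $-870$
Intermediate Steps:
$L{\left(x \right)} = 1$
$L{\left(8 \right)} \left(-29\right) \left(\left(-72 + 52\right) + 50\right) = 1 \left(-29\right) \left(\left(-72 + 52\right) + 50\right) = - 29 \left(-20 + 50\right) = \left(-29\right) 30 = -870$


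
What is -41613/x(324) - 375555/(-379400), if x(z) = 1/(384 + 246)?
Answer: -1989284422089/75880 ≈ -2.6216e+7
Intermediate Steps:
x(z) = 1/630
-41613/x(324) - 375555/(-379400) = -41613/1/630 - 375555/(-379400) = -41613*630 - 375555*(-1/379400) = -26216190 + 75111/75880 = -1989284422089/75880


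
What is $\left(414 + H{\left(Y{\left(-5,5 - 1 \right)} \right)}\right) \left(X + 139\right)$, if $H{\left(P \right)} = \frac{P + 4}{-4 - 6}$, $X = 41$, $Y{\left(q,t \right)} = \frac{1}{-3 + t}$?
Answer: $74430$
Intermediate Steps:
$H{\left(P \right)} = - \frac{2}{5} - \frac{P}{10}$ ($H{\left(P \right)} = \frac{4 + P}{-10} = \left(4 + P\right) \left(- \frac{1}{10}\right) = - \frac{2}{5} - \frac{P}{10}$)
$\left(414 + H{\left(Y{\left(-5,5 - 1 \right)} \right)}\right) \left(X + 139\right) = \left(414 - \left(\frac{2}{5} + \frac{1}{10 \left(-3 + \left(5 - 1\right)\right)}\right)\right) \left(41 + 139\right) = \left(414 - \left(\frac{2}{5} + \frac{1}{10 \left(-3 + \left(5 - 1\right)\right)}\right)\right) 180 = \left(414 - \left(\frac{2}{5} + \frac{1}{10 \left(-3 + 4\right)}\right)\right) 180 = \left(414 - \left(\frac{2}{5} + \frac{1}{10 \cdot 1}\right)\right) 180 = \left(414 - \frac{1}{2}\right) 180 = \frac{827}{2} \cdot 180 = 74430$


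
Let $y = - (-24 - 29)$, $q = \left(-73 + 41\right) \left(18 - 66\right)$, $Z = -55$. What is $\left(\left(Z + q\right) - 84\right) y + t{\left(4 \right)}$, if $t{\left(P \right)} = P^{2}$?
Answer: $74057$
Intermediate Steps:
$q = 1536$ ($q = \left(-32\right) \left(-48\right) = 1536$)
$y = 53$ ($y = - (-24 - 29) = \left(-1\right) \left(-53\right) = 53$)
$\left(\left(Z + q\right) - 84\right) y + t{\left(4 \right)} = \left(\left(-55 + 1536\right) - 84\right) 53 + 4^{2} = \left(1481 - 84\right) 53 + 16 = 1397 \cdot 53 + 16 = 74041 + 16 = 74057$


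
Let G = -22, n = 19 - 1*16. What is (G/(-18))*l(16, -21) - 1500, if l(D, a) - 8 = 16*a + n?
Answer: -17075/9 ≈ -1897.2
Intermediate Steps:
n = 3 (n = 19 - 16 = 3)
l(D, a) = 11 + 16*a (l(D, a) = 8 + (16*a + 3) = 8 + (3 + 16*a) = 11 + 16*a)
(G/(-18))*l(16, -21) - 1500 = (-22/(-18))*(11 + 16*(-21)) - 1500 = (-1/18*(-22))*(11 - 336) - 1500 = (11/9)*(-325) - 1500 = -3575/9 - 1500 = -17075/9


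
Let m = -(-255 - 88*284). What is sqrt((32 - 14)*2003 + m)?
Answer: sqrt(61301) ≈ 247.59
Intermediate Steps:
m = 25247 (m = -(-255 - 24992) = -1*(-25247) = 25247)
sqrt((32 - 14)*2003 + m) = sqrt((32 - 14)*2003 + 25247) = sqrt(18*2003 + 25247) = sqrt(36054 + 25247) = sqrt(61301)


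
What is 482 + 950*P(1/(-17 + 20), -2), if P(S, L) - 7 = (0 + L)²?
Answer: 10932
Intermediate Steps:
P(S, L) = 7 + L² (P(S, L) = 7 + (0 + L)² = 7 + L²)
482 + 950*P(1/(-17 + 20), -2) = 482 + 950*(7 + (-2)²) = 482 + 950*(7 + 4) = 482 + 950*11 = 482 + 10450 = 10932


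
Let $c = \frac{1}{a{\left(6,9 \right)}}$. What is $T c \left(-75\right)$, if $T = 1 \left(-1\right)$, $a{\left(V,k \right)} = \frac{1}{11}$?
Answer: $825$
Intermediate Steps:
$a{\left(V,k \right)} = \frac{1}{11}$
$c = 11$ ($c = \frac{1}{\frac{1}{11}} = 11$)
$T = -1$
$T c \left(-75\right) = \left(-1\right) 11 \left(-75\right) = \left(-11\right) \left(-75\right) = 825$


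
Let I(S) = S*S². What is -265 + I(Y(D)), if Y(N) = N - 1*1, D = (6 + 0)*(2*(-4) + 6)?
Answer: -2462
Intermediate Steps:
D = -12 (D = 6*(-8 + 6) = 6*(-2) = -12)
Y(N) = -1 + N (Y(N) = N - 1 = -1 + N)
I(S) = S³
-265 + I(Y(D)) = -265 + (-1 - 12)³ = -265 + (-13)³ = -265 - 2197 = -2462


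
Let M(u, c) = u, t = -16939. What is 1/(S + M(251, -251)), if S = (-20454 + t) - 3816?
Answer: -1/40958 ≈ -2.4415e-5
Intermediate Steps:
S = -41209 (S = (-20454 - 16939) - 3816 = -37393 - 3816 = -41209)
1/(S + M(251, -251)) = 1/(-41209 + 251) = 1/(-40958) = -1/40958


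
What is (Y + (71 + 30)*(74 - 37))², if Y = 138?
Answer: 15015625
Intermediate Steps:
(Y + (71 + 30)*(74 - 37))² = (138 + (71 + 30)*(74 - 37))² = (138 + 101*37)² = (138 + 3737)² = 3875² = 15015625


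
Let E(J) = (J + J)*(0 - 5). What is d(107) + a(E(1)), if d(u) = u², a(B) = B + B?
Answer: 11429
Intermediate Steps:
E(J) = -10*J (E(J) = (2*J)*(-5) = -10*J)
a(B) = 2*B
d(107) + a(E(1)) = 107² + 2*(-10*1) = 11449 + 2*(-10) = 11449 - 20 = 11429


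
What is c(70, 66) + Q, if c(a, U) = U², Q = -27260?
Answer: -22904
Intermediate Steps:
c(70, 66) + Q = 66² - 27260 = 4356 - 27260 = -22904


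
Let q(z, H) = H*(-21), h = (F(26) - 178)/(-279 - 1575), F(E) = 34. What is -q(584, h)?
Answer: 168/103 ≈ 1.6311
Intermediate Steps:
h = 8/103 (h = (34 - 178)/(-279 - 1575) = -144/(-1854) = -144*(-1/1854) = 8/103 ≈ 0.077670)
q(z, H) = -21*H
-q(584, h) = -(-21)*8/103 = -1*(-168/103) = 168/103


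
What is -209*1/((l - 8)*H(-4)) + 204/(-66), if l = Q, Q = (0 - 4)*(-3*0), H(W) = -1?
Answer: -2571/88 ≈ -29.216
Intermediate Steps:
Q = 0 (Q = -4*0 = 0)
l = 0
-209*1/((l - 8)*H(-4)) + 204/(-66) = -209*(-1/(0 - 8)) + 204/(-66) = -209/((-1*(-8))) + 204*(-1/66) = -209/8 - 34/11 = -2571/88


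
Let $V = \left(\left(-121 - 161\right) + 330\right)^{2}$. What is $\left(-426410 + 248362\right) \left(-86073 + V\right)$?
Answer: $14914902912$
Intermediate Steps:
$V = 2304$ ($V = \left(-282 + 330\right)^{2} = 48^{2} = 2304$)
$\left(-426410 + 248362\right) \left(-86073 + V\right) = \left(-426410 + 248362\right) \left(-86073 + 2304\right) = \left(-178048\right) \left(-83769\right) = 14914902912$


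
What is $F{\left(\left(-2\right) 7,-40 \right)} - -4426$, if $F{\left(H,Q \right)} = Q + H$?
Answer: $4372$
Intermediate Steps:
$F{\left(H,Q \right)} = H + Q$
$F{\left(\left(-2\right) 7,-40 \right)} - -4426 = \left(\left(-2\right) 7 - 40\right) - -4426 = \left(-14 - 40\right) + 4426 = -54 + 4426 = 4372$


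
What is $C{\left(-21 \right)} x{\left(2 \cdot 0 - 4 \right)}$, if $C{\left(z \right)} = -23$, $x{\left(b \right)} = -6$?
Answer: $138$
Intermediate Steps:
$C{\left(-21 \right)} x{\left(2 \cdot 0 - 4 \right)} = \left(-23\right) \left(-6\right) = 138$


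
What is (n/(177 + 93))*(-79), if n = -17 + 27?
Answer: -79/27 ≈ -2.9259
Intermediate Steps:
n = 10
(n/(177 + 93))*(-79) = (10/(177 + 93))*(-79) = (10/270)*(-79) = ((1/270)*10)*(-79) = (1/27)*(-79) = -79/27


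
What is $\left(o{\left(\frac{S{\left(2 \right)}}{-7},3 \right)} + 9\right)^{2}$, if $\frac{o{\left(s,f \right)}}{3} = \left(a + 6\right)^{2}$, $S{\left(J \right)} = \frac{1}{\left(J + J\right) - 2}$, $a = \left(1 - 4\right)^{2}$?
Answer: $467856$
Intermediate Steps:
$a = 9$ ($a = \left(-3\right)^{2} = 9$)
$S{\left(J \right)} = \frac{1}{-2 + 2 J}$ ($S{\left(J \right)} = \frac{1}{2 J - 2} = \frac{1}{-2 + 2 J}$)
$o{\left(s,f \right)} = 675$ ($o{\left(s,f \right)} = 3 \left(9 + 6\right)^{2} = 3 \cdot 15^{2} = 3 \cdot 225 = 675$)
$\left(o{\left(\frac{S{\left(2 \right)}}{-7},3 \right)} + 9\right)^{2} = \left(675 + 9\right)^{2} = 684^{2} = 467856$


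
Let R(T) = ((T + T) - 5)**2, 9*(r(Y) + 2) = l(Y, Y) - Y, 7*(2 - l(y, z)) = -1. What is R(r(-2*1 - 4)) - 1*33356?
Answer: -14687195/441 ≈ -33304.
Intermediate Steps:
l(y, z) = 15/7 (l(y, z) = 2 - 1/7*(-1) = 2 + 1/7 = 15/7)
r(Y) = -37/21 - Y/9 (r(Y) = -2 + (15/7 - Y)/9 = -2 + (5/21 - Y/9) = -37/21 - Y/9)
R(T) = (-5 + 2*T)**2 (R(T) = (2*T - 5)**2 = (-5 + 2*T)**2)
R(r(-2*1 - 4)) - 1*33356 = (-5 + 2*(-37/21 - (-2*1 - 4)/9))**2 - 1*33356 = (-5 + 2*(-37/21 - (-2 - 4)/9))**2 - 33356 = (-5 + 2*(-37/21 - 1/9*(-6)))**2 - 33356 = (-5 + 2*(-37/21 + 2/3))**2 - 33356 = (-5 + 2*(-23/21))**2 - 33356 = (-5 - 46/21)**2 - 33356 = (-151/21)**2 - 33356 = 22801/441 - 33356 = -14687195/441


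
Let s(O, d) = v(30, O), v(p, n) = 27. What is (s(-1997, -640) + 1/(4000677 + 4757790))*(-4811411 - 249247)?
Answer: -398912456508460/2919489 ≈ -1.3664e+8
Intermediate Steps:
s(O, d) = 27
(s(-1997, -640) + 1/(4000677 + 4757790))*(-4811411 - 249247) = (27 + 1/(4000677 + 4757790))*(-4811411 - 249247) = (27 + 1/8758467)*(-5060658) = (236478610/8758467)*(-5060658) = -398912456508460/2919489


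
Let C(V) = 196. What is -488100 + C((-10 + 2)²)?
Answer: -487904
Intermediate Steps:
-488100 + C((-10 + 2)²) = -488100 + 196 = -487904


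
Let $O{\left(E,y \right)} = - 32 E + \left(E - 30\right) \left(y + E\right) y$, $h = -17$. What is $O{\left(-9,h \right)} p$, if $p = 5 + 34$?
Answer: $-661050$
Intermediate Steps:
$O{\left(E,y \right)} = - 32 E + y \left(-30 + E\right) \left(E + y\right)$ ($O{\left(E,y \right)} = - 32 E + \left(-30 + E\right) \left(E + y\right) y = - 32 E + y \left(-30 + E\right) \left(E + y\right)$)
$p = 39$
$O{\left(-9,h \right)} p = \left(\left(-32\right) \left(-9\right) - 30 \left(-17\right)^{2} - 9 \left(-17\right)^{2} - 17 \left(-9\right)^{2} - \left(-270\right) \left(-17\right)\right) 39 = \left(288 - 8670 - 2601 - 1377 - 4590\right) 39 = \left(-16950\right) 39 = -661050$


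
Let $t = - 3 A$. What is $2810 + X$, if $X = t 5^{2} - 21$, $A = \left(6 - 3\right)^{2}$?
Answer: $2114$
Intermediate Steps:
$A = 9$ ($A = 3^{2} = 9$)
$t = -27$ ($t = \left(-3\right) 9 = -27$)
$X = -696$ ($X = - 27 \cdot 5^{2} - 21 = \left(-27\right) 25 - 21 = -675 - 21 = -696$)
$2810 + X = 2810 - 696 = 2114$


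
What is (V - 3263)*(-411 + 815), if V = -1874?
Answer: -2075348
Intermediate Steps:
(V - 3263)*(-411 + 815) = (-1874 - 3263)*(-411 + 815) = -5137*404 = -2075348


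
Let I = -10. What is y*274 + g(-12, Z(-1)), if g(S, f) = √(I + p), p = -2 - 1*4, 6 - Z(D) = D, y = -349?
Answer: -95626 + 4*I ≈ -95626.0 + 4.0*I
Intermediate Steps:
Z(D) = 6 - D
p = -6 (p = -2 - 4 = -6)
g(S, f) = 4*I (g(S, f) = √(-10 - 6) = √(-16) = 4*I)
y*274 + g(-12, Z(-1)) = -349*274 + 4*I = -95626 + 4*I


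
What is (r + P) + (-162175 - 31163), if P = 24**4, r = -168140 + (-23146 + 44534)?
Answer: -8314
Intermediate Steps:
r = -146752 (r = -168140 + 21388 = -146752)
P = 331776
(r + P) + (-162175 - 31163) = (-146752 + 331776) + (-162175 - 31163) = 185024 - 193338 = -8314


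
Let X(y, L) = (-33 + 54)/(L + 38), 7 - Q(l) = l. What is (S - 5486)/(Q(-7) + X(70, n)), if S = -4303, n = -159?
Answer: -1184469/1673 ≈ -707.99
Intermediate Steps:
Q(l) = 7 - l
X(y, L) = 21/(38 + L)
(S - 5486)/(Q(-7) + X(70, n)) = (-4303 - 5486)/((7 - 1*(-7)) + 21/(38 - 159)) = -9789/((7 + 7) + 21/(-121)) = -9789/(14 + 21*(-1/121)) = -9789/(14 - 21/121) = -9789/1673/121 = -9789*121/1673 = -1184469/1673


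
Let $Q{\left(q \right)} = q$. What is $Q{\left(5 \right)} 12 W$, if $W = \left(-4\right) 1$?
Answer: $-240$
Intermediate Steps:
$W = -4$
$Q{\left(5 \right)} 12 W = 5 \cdot 12 \left(-4\right) = 60 \left(-4\right) = -240$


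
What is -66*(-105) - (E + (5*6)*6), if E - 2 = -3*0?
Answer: 6748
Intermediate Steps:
E = 2 (E = 2 - 3*0 = 2 + 0 = 2)
-66*(-105) - (E + (5*6)*6) = -66*(-105) - (2 + (5*6)*6) = 6930 - (2 + 30*6) = 6930 - (2 + 180) = 6930 - 1*182 = 6930 - 182 = 6748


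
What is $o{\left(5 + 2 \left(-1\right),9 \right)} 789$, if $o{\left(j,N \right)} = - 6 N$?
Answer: $-42606$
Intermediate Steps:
$o{\left(5 + 2 \left(-1\right),9 \right)} 789 = \left(-6\right) 9 \cdot 789 = \left(-54\right) 789 = -42606$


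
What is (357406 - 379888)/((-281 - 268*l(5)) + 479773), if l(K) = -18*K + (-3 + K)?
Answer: -3747/83846 ≈ -0.044689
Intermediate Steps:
l(K) = -3 - 17*K
(357406 - 379888)/((-281 - 268*l(5)) + 479773) = (357406 - 379888)/((-281 - 268*(-3 - 17*5)) + 479773) = -22482/((-281 - 268*(-3 - 85)) + 479773) = -22482/((-281 - 268*(-88)) + 479773) = -22482/((-281 + 23584) + 479773) = -22482/(23303 + 479773) = -22482/503076 = -22482*1/503076 = -3747/83846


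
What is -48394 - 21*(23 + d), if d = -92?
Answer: -46945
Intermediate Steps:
-48394 - 21*(23 + d) = -48394 - 21*(23 - 92) = -48394 - 21*(-69) = -48394 + 1449 = -46945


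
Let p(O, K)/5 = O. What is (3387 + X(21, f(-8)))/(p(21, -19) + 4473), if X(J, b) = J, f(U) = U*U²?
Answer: 568/763 ≈ 0.74443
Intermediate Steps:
f(U) = U³
p(O, K) = 5*O
(3387 + X(21, f(-8)))/(p(21, -19) + 4473) = (3387 + 21)/(5*21 + 4473) = 3408/(105 + 4473) = 3408/4578 = 3408*(1/4578) = 568/763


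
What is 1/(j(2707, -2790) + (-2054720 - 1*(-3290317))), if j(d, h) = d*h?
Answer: -1/6316933 ≈ -1.5830e-7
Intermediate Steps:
1/(j(2707, -2790) + (-2054720 - 1*(-3290317))) = 1/(2707*(-2790) + (-2054720 - 1*(-3290317))) = 1/(-7552530 + (-2054720 + 3290317)) = 1/(-7552530 + 1235597) = 1/(-6316933) = -1/6316933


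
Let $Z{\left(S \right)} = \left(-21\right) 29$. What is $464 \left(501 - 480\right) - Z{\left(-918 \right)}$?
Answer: $10353$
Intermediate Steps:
$Z{\left(S \right)} = -609$
$464 \left(501 - 480\right) - Z{\left(-918 \right)} = 464 \left(501 - 480\right) - -609 = 464 \cdot 21 + 609 = 9744 + 609 = 10353$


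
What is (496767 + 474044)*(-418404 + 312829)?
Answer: -102493371325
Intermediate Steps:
(496767 + 474044)*(-418404 + 312829) = 970811*(-105575) = -102493371325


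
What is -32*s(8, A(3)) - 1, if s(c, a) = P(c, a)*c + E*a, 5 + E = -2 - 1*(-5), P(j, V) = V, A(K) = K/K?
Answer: -193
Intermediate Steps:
A(K) = 1
E = -2 (E = -5 + (-2 - 1*(-5)) = -5 + (-2 + 5) = -5 + 3 = -2)
s(c, a) = -2*a + a*c (s(c, a) = a*c - 2*a = -2*a + a*c)
-32*s(8, A(3)) - 1 = -32*(-2 + 8) - 1 = -32*6 - 1 = -192 - 1 = -193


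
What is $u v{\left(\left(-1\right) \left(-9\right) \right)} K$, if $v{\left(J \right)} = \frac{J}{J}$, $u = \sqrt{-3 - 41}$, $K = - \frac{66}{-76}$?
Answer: $\frac{33 i \sqrt{11}}{19} \approx 5.7605 i$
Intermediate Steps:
$K = \frac{33}{38}$ ($K = \left(-66\right) \left(- \frac{1}{76}\right) = \frac{33}{38} \approx 0.86842$)
$u = 2 i \sqrt{11}$ ($u = \sqrt{-44} = 2 i \sqrt{11} \approx 6.6332 i$)
$v{\left(J \right)} = 1$
$u v{\left(\left(-1\right) \left(-9\right) \right)} K = 2 i \sqrt{11} \cdot 1 \cdot \frac{33}{38} = 2 i \sqrt{11} \cdot \frac{33}{38} = \frac{33 i \sqrt{11}}{19}$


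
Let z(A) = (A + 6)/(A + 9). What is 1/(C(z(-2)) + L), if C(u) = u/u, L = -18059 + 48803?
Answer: 1/30745 ≈ 3.2526e-5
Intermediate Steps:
L = 30744
z(A) = (6 + A)/(9 + A)
C(u) = 1
1/(C(z(-2)) + L) = 1/(1 + 30744) = 1/30745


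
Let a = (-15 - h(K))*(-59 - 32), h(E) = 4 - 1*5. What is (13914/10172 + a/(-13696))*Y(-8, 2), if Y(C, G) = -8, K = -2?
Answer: -22200877/2176808 ≈ -10.199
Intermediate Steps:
h(E) = -1 (h(E) = 4 - 5 = -1)
a = 1274 (a = (-15 - 1*(-1))*(-59 - 32) = (-15 + 1)*(-91) = -14*(-91) = 1274)
(13914/10172 + a/(-13696))*Y(-8, 2) = (13914/10172 + 1274/(-13696))*(-8) = (13914*(1/10172) + 1274*(-1/13696))*(-8) = (6957/5086 - 637/6848)*(-8) = (22200877/17414464)*(-8) = -22200877/2176808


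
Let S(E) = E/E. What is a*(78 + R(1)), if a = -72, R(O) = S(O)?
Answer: -5688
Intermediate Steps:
S(E) = 1
R(O) = 1
a*(78 + R(1)) = -72*(78 + 1) = -72*79 = -5688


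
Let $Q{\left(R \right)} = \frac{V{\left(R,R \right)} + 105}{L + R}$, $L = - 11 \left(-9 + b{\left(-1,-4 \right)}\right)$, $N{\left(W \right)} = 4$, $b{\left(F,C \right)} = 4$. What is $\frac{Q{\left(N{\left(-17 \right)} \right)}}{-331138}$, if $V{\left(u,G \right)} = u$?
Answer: $- \frac{109}{19537142} \approx -5.5791 \cdot 10^{-6}$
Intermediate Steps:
$L = 55$ ($L = - 11 \left(-9 + 4\right) = \left(-11\right) \left(-5\right) = 55$)
$Q{\left(R \right)} = \frac{105 + R}{55 + R}$ ($Q{\left(R \right)} = \frac{R + 105}{55 + R} = \frac{105 + R}{55 + R}$)
$\frac{Q{\left(N{\left(-17 \right)} \right)}}{-331138} = \frac{\frac{1}{55 + 4} \left(105 + 4\right)}{-331138} = \frac{1}{59} \cdot 109 \left(- \frac{1}{331138}\right) = \frac{109}{59} \left(- \frac{1}{331138}\right) = - \frac{109}{19537142}$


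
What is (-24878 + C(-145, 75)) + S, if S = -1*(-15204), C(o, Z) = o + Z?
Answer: -9744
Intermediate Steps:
C(o, Z) = Z + o
S = 15204
(-24878 + C(-145, 75)) + S = (-24878 + (75 - 145)) + 15204 = (-24878 - 70) + 15204 = -24948 + 15204 = -9744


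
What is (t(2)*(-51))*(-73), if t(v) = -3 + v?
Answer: -3723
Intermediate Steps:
(t(2)*(-51))*(-73) = ((-3 + 2)*(-51))*(-73) = -1*(-51)*(-73) = 51*(-73) = -3723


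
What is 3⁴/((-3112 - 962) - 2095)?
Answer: -81/6169 ≈ -0.013130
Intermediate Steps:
3⁴/((-3112 - 962) - 2095) = 81/(-4074 - 2095) = 81/(-6169) = 81*(-1/6169) = -81/6169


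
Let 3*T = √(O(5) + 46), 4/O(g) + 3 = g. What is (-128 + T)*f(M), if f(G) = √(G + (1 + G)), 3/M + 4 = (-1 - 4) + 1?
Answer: -64 + 2*√3/3 ≈ -62.845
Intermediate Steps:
O(g) = 4/(-3 + g)
M = -3/8 (M = 3/(-4 + ((-1 - 4) + 1)) = 3/(-4 + (-5 + 1)) = 3/(-4 - 4) = 3/(-8) = 3*(-⅛) = -3/8 ≈ -0.37500)
T = 4*√3/3 (T = √(4/(-3 + 5) + 46)/3 = √(4/2 + 46)/3 = √(4*(½) + 46)/3 = √(2 + 46)/3 = √48/3 = (4*√3)/3 = 4*√3/3 ≈ 2.3094)
f(G) = √(1 + 2*G)
(-128 + T)*f(M) = (-128 + 4*√3/3)*√(1 + 2*(-3/8)) = (-128 + 4*√3/3)*√(1 - ¾) = (-128 + 4*√3/3)*√(¼) = (-128 + 4*√3/3)*(½) = -64 + 2*√3/3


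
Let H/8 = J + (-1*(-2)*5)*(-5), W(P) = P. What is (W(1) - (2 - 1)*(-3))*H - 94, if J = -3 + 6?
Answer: -1598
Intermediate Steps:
J = 3
H = -376 (H = 8*(3 + (-1*(-2)*5)*(-5)) = 8*(3 + (2*5)*(-5)) = 8*(3 + 10*(-5)) = 8*(3 - 50) = 8*(-47) = -376)
(W(1) - (2 - 1)*(-3))*H - 94 = (1 - (2 - 1)*(-3))*(-376) - 94 = (1 - (-3))*(-376) - 94 = (1 - 1*(-3))*(-376) - 94 = (1 + 3)*(-376) - 94 = 4*(-376) - 94 = -1504 - 94 = -1598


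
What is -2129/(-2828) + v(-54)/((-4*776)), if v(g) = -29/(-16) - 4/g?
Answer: 713132723/948036096 ≈ 0.75222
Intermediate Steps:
v(g) = 29/16 - 4/g (v(g) = -29*(-1/16) - 4/g = 29/16 - 4/g)
-2129/(-2828) + v(-54)/((-4*776)) = -2129/(-2828) + (29/16 - 4/(-54))/((-4*776)) = -2129*(-1/2828) + (29/16 - 4*(-1/54))/(-3104) = 2129/2828 + (29/16 + 2/27)*(-1/3104) = 2129/2828 + (815/432)*(-1/3104) = 2129/2828 - 815/1340928 = 713132723/948036096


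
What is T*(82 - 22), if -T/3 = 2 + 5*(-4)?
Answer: 3240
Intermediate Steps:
T = 54 (T = -3*(2 + 5*(-4)) = -3*(2 - 20) = -3*(-18) = 54)
T*(82 - 22) = 54*(82 - 22) = 54*60 = 3240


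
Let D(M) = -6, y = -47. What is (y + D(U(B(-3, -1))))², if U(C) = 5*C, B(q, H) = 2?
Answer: 2809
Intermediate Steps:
(y + D(U(B(-3, -1))))² = (-47 - 6)² = (-53)² = 2809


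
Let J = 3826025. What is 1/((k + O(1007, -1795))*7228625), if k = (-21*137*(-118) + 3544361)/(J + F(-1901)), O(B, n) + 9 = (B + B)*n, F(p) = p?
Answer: -3824124/99933831757579560125 ≈ -3.8267e-14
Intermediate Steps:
O(B, n) = -9 + 2*B*n (O(B, n) = -9 + (B + B)*n = -9 + (2*B)*n = -9 + 2*B*n)
k = 3883847/3824124 (k = (-21*137*(-118) + 3544361)/(3826025 - 1901) = (-2877*(-118) + 3544361)/3824124 = (339486 + 3544361)*(1/3824124) = 3883847*(1/3824124) = 3883847/3824124 ≈ 1.0156)
1/((k + O(1007, -1795))*7228625) = 1/((3883847/3824124 + (-9 + 2*1007*(-1795)))*7228625) = (1/7228625)/(3883847/3824124 + (-9 - 3615130)) = (1/7228625)/(3883847/3824124 - 3615139) = (1/7228625)/(-13824735929389/3824124) = -3824124/13824735929389*1/7228625 = -3824124/99933831757579560125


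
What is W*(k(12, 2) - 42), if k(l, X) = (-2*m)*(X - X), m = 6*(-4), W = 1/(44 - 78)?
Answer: 21/17 ≈ 1.2353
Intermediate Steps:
W = -1/34 (W = 1/(-34) = -1/34 ≈ -0.029412)
m = -24
k(l, X) = 0 (k(l, X) = (-2*(-24))*(X - X) = 48*0 = 0)
W*(k(12, 2) - 42) = -(0 - 42)/34 = -1/34*(-42) = 21/17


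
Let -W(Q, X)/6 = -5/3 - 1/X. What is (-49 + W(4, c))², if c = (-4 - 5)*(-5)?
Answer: 339889/225 ≈ 1510.6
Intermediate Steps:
c = 45 (c = -9*(-5) = 45)
W(Q, X) = 10 + 6/X (W(Q, X) = -6*(-5/3 - 1/X) = 10 + 6/X)
(-49 + W(4, c))² = (-49 + (10 + 6/45))² = (-49 + (10 + 6*(1/45)))² = (-49 + (10 + 2/15))² = (-49 + 152/15)² = (-583/15)² = 339889/225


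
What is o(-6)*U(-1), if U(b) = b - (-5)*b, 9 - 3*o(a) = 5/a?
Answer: -59/3 ≈ -19.667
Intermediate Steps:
o(a) = 3 - 5/(3*a)
U(b) = 6*b (U(b) = b + 5*b = 6*b)
o(-6)*U(-1) = (3 - 5/3/(-6))*(6*(-1)) = (3 - 5/3*(-⅙))*(-6) = (3 + 5/18)*(-6) = (59/18)*(-6) = -59/3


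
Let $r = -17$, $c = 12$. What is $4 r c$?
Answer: $-816$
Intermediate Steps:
$4 r c = 4 \left(-17\right) 12 = \left(-68\right) 12 = -816$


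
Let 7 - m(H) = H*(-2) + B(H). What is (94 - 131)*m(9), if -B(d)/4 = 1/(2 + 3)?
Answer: -4773/5 ≈ -954.60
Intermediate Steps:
B(d) = -⅘ (B(d) = -4/(2 + 3) = -4/5 = -4*⅕ = -⅘)
m(H) = 39/5 + 2*H (m(H) = 7 - (H*(-2) - ⅘) = 7 - (-2*H - ⅘) = 7 - (-⅘ - 2*H) = 7 + (⅘ + 2*H) = 39/5 + 2*H)
(94 - 131)*m(9) = (94 - 131)*(39/5 + 2*9) = -37*(39/5 + 18) = -37*129/5 = -4773/5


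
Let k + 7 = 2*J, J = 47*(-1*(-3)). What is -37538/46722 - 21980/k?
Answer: -103727251/1284855 ≈ -80.731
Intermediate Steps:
J = 141 (J = 47*3 = 141)
k = 275 (k = -7 + 2*141 = -7 + 282 = 275)
-37538/46722 - 21980/k = -37538/46722 - 21980/275 = -37538*1/46722 - 21980*1/275 = -18769/23361 - 4396/55 = -103727251/1284855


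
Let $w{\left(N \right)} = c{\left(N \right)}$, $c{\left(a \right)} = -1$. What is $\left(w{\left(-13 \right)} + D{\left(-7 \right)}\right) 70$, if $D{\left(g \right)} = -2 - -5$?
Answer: $140$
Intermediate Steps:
$D{\left(g \right)} = 3$ ($D{\left(g \right)} = -2 + 5 = 3$)
$w{\left(N \right)} = -1$
$\left(w{\left(-13 \right)} + D{\left(-7 \right)}\right) 70 = \left(-1 + 3\right) 70 = 2 \cdot 70 = 140$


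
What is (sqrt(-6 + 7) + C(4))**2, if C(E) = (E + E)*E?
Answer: 1089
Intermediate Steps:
C(E) = 2*E**2 (C(E) = (2*E)*E = 2*E**2)
(sqrt(-6 + 7) + C(4))**2 = (sqrt(-6 + 7) + 2*4**2)**2 = (sqrt(1) + 2*16)**2 = (1 + 32)**2 = 33**2 = 1089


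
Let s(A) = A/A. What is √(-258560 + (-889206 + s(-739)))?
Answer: I*√1147765 ≈ 1071.3*I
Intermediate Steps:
s(A) = 1
√(-258560 + (-889206 + s(-739))) = √(-258560 + (-889206 + 1)) = √(-258560 - 889205) = √(-1147765) = I*√1147765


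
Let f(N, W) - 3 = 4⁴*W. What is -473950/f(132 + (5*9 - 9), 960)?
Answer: -473950/245763 ≈ -1.9285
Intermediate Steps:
f(N, W) = 3 + 256*W (f(N, W) = 3 + 4⁴*W = 3 + 256*W)
-473950/f(132 + (5*9 - 9), 960) = -473950/(3 + 256*960) = -473950/(3 + 245760) = -473950/245763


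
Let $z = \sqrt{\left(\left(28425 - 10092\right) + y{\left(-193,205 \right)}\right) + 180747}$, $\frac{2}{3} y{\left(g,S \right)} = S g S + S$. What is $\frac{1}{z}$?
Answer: $- \frac{i \sqrt{53186}}{797790} \approx - 0.00028907 i$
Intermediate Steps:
$y{\left(g,S \right)} = \frac{3 S}{2} + \frac{3 g S^{2}}{2}$ ($y{\left(g,S \right)} = \frac{3 \left(S g S + S\right)}{2} = \frac{3 \left(g S^{2} + S\right)}{2} = \frac{3 \left(S + g S^{2}\right)}{2} = \frac{3 S}{2} + \frac{3 g S^{2}}{2}$)
$z = 15 i \sqrt{53186}$ ($z = \sqrt{\left(\left(28425 - 10092\right) + \frac{3}{2} \cdot 205 \left(1 + 205 \left(-193\right)\right)\right) + 180747} = \sqrt{\left(18333 + \frac{3}{2} \cdot 205 \left(1 - 39565\right)\right) + 180747} = \sqrt{\left(18333 + \frac{3}{2} \cdot 205 \left(-39564\right)\right) + 180747} = \sqrt{\left(18333 - 12165930\right) + 180747} = \sqrt{-12147597 + 180747} = \sqrt{-11966850} = 15 i \sqrt{53186} \approx 3459.3 i$)
$\frac{1}{z} = \frac{1}{15 i \sqrt{53186}} = - \frac{i \sqrt{53186}}{797790}$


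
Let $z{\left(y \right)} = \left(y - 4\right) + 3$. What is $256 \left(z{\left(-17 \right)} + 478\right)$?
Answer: $117760$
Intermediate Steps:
$z{\left(y \right)} = -1 + y$ ($z{\left(y \right)} = \left(-4 + y\right) + 3 = -1 + y$)
$256 \left(z{\left(-17 \right)} + 478\right) = 256 \left(\left(-1 - 17\right) + 478\right) = 256 \left(-18 + 478\right) = 256 \cdot 460 = 117760$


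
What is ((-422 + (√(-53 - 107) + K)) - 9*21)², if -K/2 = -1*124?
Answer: 131609 - 2904*I*√10 ≈ 1.3161e+5 - 9183.3*I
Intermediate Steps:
K = 248 (K = -(-2)*124 = -2*(-124) = 248)
((-422 + (√(-53 - 107) + K)) - 9*21)² = ((-422 + (√(-53 - 107) + 248)) - 9*21)² = ((-422 + (√(-160) + 248)) - 189)² = ((-422 + (4*I*√10 + 248)) - 189)² = ((-422 + (248 + 4*I*√10)) - 189)² = ((-174 + 4*I*√10) - 189)² = (-363 + 4*I*√10)²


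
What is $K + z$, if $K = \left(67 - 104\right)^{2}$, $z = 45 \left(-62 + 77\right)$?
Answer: $2044$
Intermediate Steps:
$z = 675$ ($z = 45 \cdot 15 = 675$)
$K = 1369$ ($K = \left(-37\right)^{2} = 1369$)
$K + z = 1369 + 675 = 2044$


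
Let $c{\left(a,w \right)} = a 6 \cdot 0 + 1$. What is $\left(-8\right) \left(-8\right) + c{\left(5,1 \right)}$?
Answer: $65$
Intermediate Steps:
$c{\left(a,w \right)} = 1$ ($c{\left(a,w \right)} = a 0 + 1 = 0 + 1 = 1$)
$\left(-8\right) \left(-8\right) + c{\left(5,1 \right)} = \left(-8\right) \left(-8\right) + 1 = 64 + 1 = 65$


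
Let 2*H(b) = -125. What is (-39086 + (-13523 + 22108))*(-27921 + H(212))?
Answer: 1707049467/2 ≈ 8.5352e+8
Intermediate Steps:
H(b) = -125/2 (H(b) = (½)*(-125) = -125/2)
(-39086 + (-13523 + 22108))*(-27921 + H(212)) = (-39086 + (-13523 + 22108))*(-27921 - 125/2) = (-39086 + 8585)*(-55967/2) = -30501*(-55967/2) = 1707049467/2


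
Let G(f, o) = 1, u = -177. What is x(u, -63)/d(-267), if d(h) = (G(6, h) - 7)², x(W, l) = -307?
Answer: -307/36 ≈ -8.5278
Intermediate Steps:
d(h) = 36 (d(h) = (1 - 7)² = (-6)² = 36)
x(u, -63)/d(-267) = -307/36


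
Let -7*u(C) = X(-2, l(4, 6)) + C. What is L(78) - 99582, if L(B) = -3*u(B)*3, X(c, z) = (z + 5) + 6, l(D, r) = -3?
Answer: -696300/7 ≈ -99471.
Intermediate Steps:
X(c, z) = 11 + z (X(c, z) = (5 + z) + 6 = 11 + z)
u(C) = -8/7 - C/7 (u(C) = -((11 - 3) + C)/7 = -(8 + C)/7 = -8/7 - C/7)
L(B) = 72/7 + 9*B/7 (L(B) = -3*(-8/7 - B/7)*3 = (24/7 + 3*B/7)*3 = 72/7 + 9*B/7)
L(78) - 99582 = (72/7 + (9/7)*78) - 99582 = (72/7 + 702/7) - 99582 = 774/7 - 99582 = -696300/7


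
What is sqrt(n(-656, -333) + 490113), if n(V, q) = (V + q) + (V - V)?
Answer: 2*sqrt(122281) ≈ 699.37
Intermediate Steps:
n(V, q) = V + q (n(V, q) = (V + q) + 0 = V + q)
sqrt(n(-656, -333) + 490113) = sqrt((-656 - 333) + 490113) = sqrt(-989 + 490113) = sqrt(489124) = 2*sqrt(122281)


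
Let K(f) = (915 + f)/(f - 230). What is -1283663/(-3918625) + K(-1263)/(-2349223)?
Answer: 4502305327585057/13744145899713875 ≈ 0.32758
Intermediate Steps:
K(f) = (915 + f)/(-230 + f)
-1283663/(-3918625) + K(-1263)/(-2349223) = -1283663/(-3918625) + ((915 - 1263)/(-230 - 1263))/(-2349223) = -1283663*(-1/3918625) + (-348/(-1493))*(-1/2349223) = 1283663/3918625 - 1/1493*(-348)*(-1/2349223) = 1283663/3918625 + (348/1493)*(-1/2349223) = 1283663/3918625 - 348/3507389939 = 4502305327585057/13744145899713875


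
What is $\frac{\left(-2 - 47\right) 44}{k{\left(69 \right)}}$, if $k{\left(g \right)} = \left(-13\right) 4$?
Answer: $\frac{539}{13} \approx 41.462$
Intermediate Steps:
$k{\left(g \right)} = -52$
$\frac{\left(-2 - 47\right) 44}{k{\left(69 \right)}} = \frac{\left(-2 - 47\right) 44}{-52} = \left(-49\right) 44 \left(- \frac{1}{52}\right) = \left(-2156\right) \left(- \frac{1}{52}\right) = \frac{539}{13}$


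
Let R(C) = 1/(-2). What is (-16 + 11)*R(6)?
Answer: 5/2 ≈ 2.5000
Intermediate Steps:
R(C) = -½
(-16 + 11)*R(6) = (-16 + 11)*(-½) = -5*(-½) = 5/2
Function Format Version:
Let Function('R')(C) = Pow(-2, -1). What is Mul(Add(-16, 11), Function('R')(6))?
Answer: Rational(5, 2) ≈ 2.5000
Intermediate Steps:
Function('R')(C) = Rational(-1, 2)
Mul(Add(-16, 11), Function('R')(6)) = Mul(Add(-16, 11), Rational(-1, 2)) = Mul(-5, Rational(-1, 2)) = Rational(5, 2)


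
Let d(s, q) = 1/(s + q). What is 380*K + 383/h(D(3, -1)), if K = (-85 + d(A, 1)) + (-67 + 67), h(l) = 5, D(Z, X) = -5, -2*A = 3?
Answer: -164917/5 ≈ -32983.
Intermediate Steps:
A = -3/2 (A = -½*3 = -3/2 ≈ -1.5000)
d(s, q) = 1/(q + s)
K = -87 (K = (-85 + 1/(1 - 3/2)) + (-67 + 67) = (-85 + 1/(-½)) + 0 = (-85 - 2) + 0 = -87 + 0 = -87)
380*K + 383/h(D(3, -1)) = 380*(-87) + 383/5 = -33060 + 383*(⅕) = -33060 + 383/5 = -164917/5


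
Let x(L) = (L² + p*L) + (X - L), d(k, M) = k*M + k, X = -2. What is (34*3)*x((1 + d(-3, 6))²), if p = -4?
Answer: 16115796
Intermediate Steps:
d(k, M) = k + M*k (d(k, M) = M*k + k = k + M*k)
x(L) = -2 + L² - 5*L (x(L) = (L² - 4*L) + (-2 - L) = -2 + L² - 5*L)
(34*3)*x((1 + d(-3, 6))²) = (34*3)*(-2 + ((1 - 3*(1 + 6))²)² - 5*(1 - 3*(1 + 6))²) = 102*(-2 + ((1 - 3*7)²)² - 5*(1 - 3*7)²) = 102*(-2 + ((1 - 21)²)² - 5*(1 - 21)²) = 102*(-2 + ((-20)²)² - 5*(-20)²) = 102*(-2 + 400² - 5*400) = 102*(-2 + 160000 - 2000) = 102*157998 = 16115796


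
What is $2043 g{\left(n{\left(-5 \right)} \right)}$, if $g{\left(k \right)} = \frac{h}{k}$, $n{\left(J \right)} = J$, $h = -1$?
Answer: $\frac{2043}{5} \approx 408.6$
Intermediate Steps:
$g{\left(k \right)} = - \frac{1}{k}$
$2043 g{\left(n{\left(-5 \right)} \right)} = 2043 \left(- \frac{1}{-5}\right) = 2043 \left(\left(-1\right) \left(- \frac{1}{5}\right)\right) = 2043 \cdot \frac{1}{5} = \frac{2043}{5}$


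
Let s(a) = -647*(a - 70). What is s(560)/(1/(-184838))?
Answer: 58599191140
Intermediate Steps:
s(a) = 45290 - 647*a (s(a) = -647*(-70 + a) = -(-45290 + 647*a) = 45290 - 647*a)
s(560)/(1/(-184838)) = (45290 - 647*560)/(1/(-184838)) = (45290 - 362320)/(-1/184838) = -317030*(-184838) = 58599191140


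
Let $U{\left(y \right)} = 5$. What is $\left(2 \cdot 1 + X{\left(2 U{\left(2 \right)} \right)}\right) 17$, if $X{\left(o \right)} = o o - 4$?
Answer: $1666$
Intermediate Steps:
$X{\left(o \right)} = -4 + o^{2}$ ($X{\left(o \right)} = o^{2} - 4 = -4 + o^{2}$)
$\left(2 \cdot 1 + X{\left(2 U{\left(2 \right)} \right)}\right) 17 = \left(2 \cdot 1 - \left(4 - \left(2 \cdot 5\right)^{2}\right)\right) 17 = \left(2 - \left(4 - 10^{2}\right)\right) 17 = \left(2 + \left(-4 + 100\right)\right) 17 = \left(2 + 96\right) 17 = 98 \cdot 17 = 1666$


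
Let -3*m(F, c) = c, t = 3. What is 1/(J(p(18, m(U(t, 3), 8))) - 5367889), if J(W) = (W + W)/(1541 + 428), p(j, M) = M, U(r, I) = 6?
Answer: -5907/31708120339 ≈ -1.8629e-7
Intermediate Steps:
m(F, c) = -c/3
J(W) = 2*W/1969 (J(W) = (2*W)/1969 = (2*W)*(1/1969) = 2*W/1969)
1/(J(p(18, m(U(t, 3), 8))) - 5367889) = 1/(2*(-⅓*8)/1969 - 5367889) = 1/((2/1969)*(-8/3) - 5367889) = 1/(-16/5907 - 5367889) = 1/(-31708120339/5907) = -5907/31708120339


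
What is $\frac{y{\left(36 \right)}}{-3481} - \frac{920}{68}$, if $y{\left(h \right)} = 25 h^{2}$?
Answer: $- \frac{1351430}{59177} \approx -22.837$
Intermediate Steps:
$\frac{y{\left(36 \right)}}{-3481} - \frac{920}{68} = \frac{25 \cdot 36^{2}}{-3481} - \frac{920}{68} = 25 \cdot 1296 \left(- \frac{1}{3481}\right) - \frac{230}{17} = 32400 \left(- \frac{1}{3481}\right) - \frac{230}{17} = - \frac{32400}{3481} - \frac{230}{17} = - \frac{1351430}{59177}$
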